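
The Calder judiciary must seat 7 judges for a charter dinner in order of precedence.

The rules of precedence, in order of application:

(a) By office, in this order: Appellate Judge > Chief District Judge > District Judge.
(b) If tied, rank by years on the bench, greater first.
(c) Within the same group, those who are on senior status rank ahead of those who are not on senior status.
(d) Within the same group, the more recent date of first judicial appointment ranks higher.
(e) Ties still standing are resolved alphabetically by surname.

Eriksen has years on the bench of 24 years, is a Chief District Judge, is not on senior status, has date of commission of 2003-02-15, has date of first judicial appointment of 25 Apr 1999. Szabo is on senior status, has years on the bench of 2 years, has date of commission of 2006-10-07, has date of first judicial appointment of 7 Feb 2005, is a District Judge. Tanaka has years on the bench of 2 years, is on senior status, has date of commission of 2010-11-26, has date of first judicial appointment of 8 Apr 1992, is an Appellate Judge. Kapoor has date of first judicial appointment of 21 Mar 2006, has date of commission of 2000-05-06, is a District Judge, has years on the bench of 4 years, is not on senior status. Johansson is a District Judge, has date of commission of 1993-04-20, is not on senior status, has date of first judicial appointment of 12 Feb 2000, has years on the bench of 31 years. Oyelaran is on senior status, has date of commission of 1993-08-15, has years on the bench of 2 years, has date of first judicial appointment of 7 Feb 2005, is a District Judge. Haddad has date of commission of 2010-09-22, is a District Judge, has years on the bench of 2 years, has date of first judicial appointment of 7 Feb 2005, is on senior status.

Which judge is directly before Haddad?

By office: Tanaka (Appellate Judge); then Eriksen (Chief District Judge); then Johansson, Kapoor, Haddad, Oyelaran and Szabo (District Judge).
Among Johansson, Kapoor, Haddad, Oyelaran and Szabo, by years on the bench (higher first): Johansson (31 years) before Kapoor (4 years) before Haddad, Oyelaran and Szabo (2 years).
Haddad, Oyelaran and Szabo are each on senior status, so the next rule applies.
Haddad, Oyelaran and Szabo all have date of first judicial appointment 7 Feb 2005, so the next rule applies.
Among Haddad, Oyelaran and Szabo, alphabetically by surname: Haddad before Oyelaran before Szabo.
Order: Tanaka, Eriksen, Johansson, Kapoor, Haddad, Oyelaran, Szabo.

Kapoor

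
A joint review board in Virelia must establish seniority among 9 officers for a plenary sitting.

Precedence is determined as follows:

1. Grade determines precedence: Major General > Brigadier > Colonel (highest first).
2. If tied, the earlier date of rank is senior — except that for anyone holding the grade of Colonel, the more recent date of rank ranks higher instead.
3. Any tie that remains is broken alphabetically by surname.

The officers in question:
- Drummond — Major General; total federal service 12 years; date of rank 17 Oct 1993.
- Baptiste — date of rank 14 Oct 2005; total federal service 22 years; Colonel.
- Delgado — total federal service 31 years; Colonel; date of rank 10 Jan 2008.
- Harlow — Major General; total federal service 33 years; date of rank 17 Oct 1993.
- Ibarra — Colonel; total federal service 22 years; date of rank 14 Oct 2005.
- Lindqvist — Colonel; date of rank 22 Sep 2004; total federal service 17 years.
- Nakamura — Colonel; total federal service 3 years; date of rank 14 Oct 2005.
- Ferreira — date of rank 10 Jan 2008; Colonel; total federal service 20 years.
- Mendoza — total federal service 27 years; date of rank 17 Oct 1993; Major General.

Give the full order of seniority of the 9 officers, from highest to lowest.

Drummond, Harlow, Mendoza, Delgado, Ferreira, Baptiste, Ibarra, Nakamura, Lindqvist

By grade: Drummond, Harlow and Mendoza (Major General); then Delgado, Ferreira, Baptiste, Ibarra, Nakamura and Lindqvist (Colonel).
Drummond, Harlow and Mendoza all have date of rank 17 Oct 1993, so the next rule applies.
Among Drummond, Harlow and Mendoza, alphabetically by surname: Drummond before Harlow before Mendoza.
Among Delgado, Ferreira, Baptiste, Ibarra, Nakamura and Lindqvist, by date of rank (later first) (reversed rule for this group): Delgado and Ferreira (10 Jan 2008) before Baptiste, Ibarra and Nakamura (14 Oct 2005) before Lindqvist (22 Sep 2004).
Among Delgado and Ferreira, alphabetically by surname: Delgado before Ferreira.
Among Baptiste, Ibarra and Nakamura, alphabetically by surname: Baptiste before Ibarra before Nakamura.
Full order: Drummond, Harlow, Mendoza, Delgado, Ferreira, Baptiste, Ibarra, Nakamura, Lindqvist.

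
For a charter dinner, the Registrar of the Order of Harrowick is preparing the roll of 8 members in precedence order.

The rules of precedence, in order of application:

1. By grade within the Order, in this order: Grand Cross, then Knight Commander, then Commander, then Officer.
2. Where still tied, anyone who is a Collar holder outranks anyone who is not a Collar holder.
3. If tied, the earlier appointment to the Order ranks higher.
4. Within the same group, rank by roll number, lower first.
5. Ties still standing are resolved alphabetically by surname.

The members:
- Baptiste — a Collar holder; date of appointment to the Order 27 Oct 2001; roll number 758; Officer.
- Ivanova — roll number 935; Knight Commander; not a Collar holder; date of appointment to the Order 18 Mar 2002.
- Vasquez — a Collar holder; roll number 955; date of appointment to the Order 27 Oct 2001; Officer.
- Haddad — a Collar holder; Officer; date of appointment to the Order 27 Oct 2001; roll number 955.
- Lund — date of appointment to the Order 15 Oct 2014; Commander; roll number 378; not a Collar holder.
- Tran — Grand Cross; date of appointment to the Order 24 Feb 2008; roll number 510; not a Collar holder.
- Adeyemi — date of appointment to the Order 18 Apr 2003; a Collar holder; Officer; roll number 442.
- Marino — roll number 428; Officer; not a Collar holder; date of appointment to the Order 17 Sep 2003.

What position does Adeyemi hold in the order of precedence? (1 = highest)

7

By grade within the Order: Tran (Grand Cross); then Ivanova (Knight Commander); then Lund (Commander); then Baptiste, Haddad, Vasquez, Adeyemi and Marino (Officer).
Among Baptiste, Haddad, Vasquez, Adeyemi and Marino, a Collar holder before not a Collar holder: Baptiste, Haddad, Vasquez and Adeyemi (a Collar holder) before Marino (not a Collar holder).
Among Baptiste, Haddad, Vasquez and Adeyemi, by date of appointment to the Order (earlier first): Baptiste, Haddad and Vasquez (27 Oct 2001) before Adeyemi (18 Apr 2003).
Among Baptiste, Haddad and Vasquez, by roll number (lower first): Baptiste (758) before Haddad and Vasquez (955).
Among Haddad and Vasquez, alphabetically by surname: Haddad before Vasquez.
Order: Tran, Ivanova, Lund, Baptiste, Haddad, Vasquez, Adeyemi, Marino. So position 7.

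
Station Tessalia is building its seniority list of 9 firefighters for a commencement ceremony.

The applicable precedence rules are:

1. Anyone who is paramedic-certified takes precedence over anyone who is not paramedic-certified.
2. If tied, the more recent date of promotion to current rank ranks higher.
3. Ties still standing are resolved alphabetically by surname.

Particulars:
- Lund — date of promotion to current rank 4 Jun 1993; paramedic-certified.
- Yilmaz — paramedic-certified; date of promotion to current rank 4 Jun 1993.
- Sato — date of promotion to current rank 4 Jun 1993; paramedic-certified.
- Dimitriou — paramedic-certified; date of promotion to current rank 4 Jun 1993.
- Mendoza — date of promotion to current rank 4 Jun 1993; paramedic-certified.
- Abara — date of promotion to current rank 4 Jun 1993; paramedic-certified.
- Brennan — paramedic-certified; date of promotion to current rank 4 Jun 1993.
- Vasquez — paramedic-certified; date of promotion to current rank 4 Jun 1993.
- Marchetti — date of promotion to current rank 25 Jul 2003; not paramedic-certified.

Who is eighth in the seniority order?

By the first rule: Abara, Brennan, Dimitriou, Lund, Mendoza, Sato, Vasquez and Yilmaz (each paramedic-certified); then Marchetti (not paramedic-certified).
Abara, Brennan, Dimitriou, Lund, Mendoza, Sato, Vasquez and Yilmaz all have date of promotion to current rank 4 Jun 1993, so the next rule applies.
Among Abara, Brennan, Dimitriou, Lund, Mendoza, Sato, Vasquez and Yilmaz, alphabetically by surname: Abara before Brennan before Dimitriou before Lund before Mendoza before Sato before Vasquez before Yilmaz.
Order: Abara, Brennan, Dimitriou, Lund, Mendoza, Sato, Vasquez, Yilmaz, Marchetti.

Yilmaz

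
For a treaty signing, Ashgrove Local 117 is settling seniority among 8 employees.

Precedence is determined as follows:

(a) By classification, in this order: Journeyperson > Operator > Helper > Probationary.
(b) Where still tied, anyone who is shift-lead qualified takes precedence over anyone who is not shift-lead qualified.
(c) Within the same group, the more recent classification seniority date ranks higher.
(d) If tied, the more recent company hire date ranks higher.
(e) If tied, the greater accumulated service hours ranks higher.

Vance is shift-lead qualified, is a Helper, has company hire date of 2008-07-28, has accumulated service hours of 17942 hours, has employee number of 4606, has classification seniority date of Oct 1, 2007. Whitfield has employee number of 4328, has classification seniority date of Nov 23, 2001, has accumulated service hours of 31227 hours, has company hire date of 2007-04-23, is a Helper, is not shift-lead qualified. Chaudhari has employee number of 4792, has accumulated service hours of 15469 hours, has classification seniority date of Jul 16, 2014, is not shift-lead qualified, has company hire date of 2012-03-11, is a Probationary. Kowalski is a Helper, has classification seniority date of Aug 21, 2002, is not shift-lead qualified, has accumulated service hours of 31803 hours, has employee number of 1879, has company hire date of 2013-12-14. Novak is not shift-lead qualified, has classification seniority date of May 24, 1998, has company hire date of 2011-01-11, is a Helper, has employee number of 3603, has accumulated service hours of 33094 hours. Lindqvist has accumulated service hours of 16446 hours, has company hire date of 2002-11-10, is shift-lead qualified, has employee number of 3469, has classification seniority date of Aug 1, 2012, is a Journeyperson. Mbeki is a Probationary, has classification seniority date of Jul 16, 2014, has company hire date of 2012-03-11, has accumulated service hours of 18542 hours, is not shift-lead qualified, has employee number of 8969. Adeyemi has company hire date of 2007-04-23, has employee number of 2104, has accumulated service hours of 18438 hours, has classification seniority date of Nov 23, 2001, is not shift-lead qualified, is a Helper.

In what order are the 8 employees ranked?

Lindqvist, Vance, Kowalski, Whitfield, Adeyemi, Novak, Mbeki, Chaudhari

By classification: Lindqvist (Journeyperson); then Vance, Kowalski, Whitfield, Adeyemi and Novak (Helper); then Mbeki and Chaudhari (Probationary).
Among Vance, Kowalski, Whitfield, Adeyemi and Novak, shift-lead qualified before not shift-lead qualified: Vance (shift-lead qualified) before Kowalski, Whitfield, Adeyemi and Novak (not shift-lead qualified).
Among Kowalski, Whitfield, Adeyemi and Novak, by classification seniority date (later first): Kowalski (Aug 21, 2002) before Whitfield and Adeyemi (Nov 23, 2001) before Novak (May 24, 1998).
Whitfield and Adeyemi both have company hire date 2007-04-23, so the next rule applies.
Among Whitfield and Adeyemi, by accumulated service hours (higher first): Whitfield (31227 hours) before Adeyemi (18438 hours).
Mbeki and Chaudhari are each not shift-lead qualified, so the next rule applies.
Mbeki and Chaudhari both have classification seniority date Jul 16, 2014, so the next rule applies.
Mbeki and Chaudhari both have company hire date 2012-03-11, so the next rule applies.
Among Mbeki and Chaudhari, by accumulated service hours (higher first): Mbeki (18542 hours) before Chaudhari (15469 hours).
Full order: Lindqvist, Vance, Kowalski, Whitfield, Adeyemi, Novak, Mbeki, Chaudhari.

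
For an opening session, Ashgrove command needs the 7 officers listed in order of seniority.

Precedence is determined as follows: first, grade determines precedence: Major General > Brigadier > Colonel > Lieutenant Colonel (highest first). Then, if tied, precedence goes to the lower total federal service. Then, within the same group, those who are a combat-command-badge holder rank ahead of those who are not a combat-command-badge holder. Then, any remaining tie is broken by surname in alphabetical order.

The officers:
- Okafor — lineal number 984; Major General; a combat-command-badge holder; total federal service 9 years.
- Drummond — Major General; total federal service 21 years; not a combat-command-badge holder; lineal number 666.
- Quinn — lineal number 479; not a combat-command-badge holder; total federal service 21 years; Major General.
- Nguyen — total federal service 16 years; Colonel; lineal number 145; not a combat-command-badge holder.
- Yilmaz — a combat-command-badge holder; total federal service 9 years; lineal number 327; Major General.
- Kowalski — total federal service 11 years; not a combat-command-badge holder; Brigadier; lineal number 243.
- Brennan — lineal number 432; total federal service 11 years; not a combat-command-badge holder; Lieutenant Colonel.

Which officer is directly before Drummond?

By grade: Okafor, Yilmaz, Drummond and Quinn (Major General); then Kowalski (Brigadier); then Nguyen (Colonel); then Brennan (Lieutenant Colonel).
Among Okafor, Yilmaz, Drummond and Quinn, by total federal service (lower first): Okafor and Yilmaz (9 years) before Drummond and Quinn (21 years).
Okafor and Yilmaz are each a combat-command-badge holder, so the next rule applies.
Among Okafor and Yilmaz, alphabetically by surname: Okafor before Yilmaz.
Drummond and Quinn are each not a combat-command-badge holder, so the next rule applies.
Among Drummond and Quinn, alphabetically by surname: Drummond before Quinn.
Order: Okafor, Yilmaz, Drummond, Quinn, Kowalski, Nguyen, Brennan.

Yilmaz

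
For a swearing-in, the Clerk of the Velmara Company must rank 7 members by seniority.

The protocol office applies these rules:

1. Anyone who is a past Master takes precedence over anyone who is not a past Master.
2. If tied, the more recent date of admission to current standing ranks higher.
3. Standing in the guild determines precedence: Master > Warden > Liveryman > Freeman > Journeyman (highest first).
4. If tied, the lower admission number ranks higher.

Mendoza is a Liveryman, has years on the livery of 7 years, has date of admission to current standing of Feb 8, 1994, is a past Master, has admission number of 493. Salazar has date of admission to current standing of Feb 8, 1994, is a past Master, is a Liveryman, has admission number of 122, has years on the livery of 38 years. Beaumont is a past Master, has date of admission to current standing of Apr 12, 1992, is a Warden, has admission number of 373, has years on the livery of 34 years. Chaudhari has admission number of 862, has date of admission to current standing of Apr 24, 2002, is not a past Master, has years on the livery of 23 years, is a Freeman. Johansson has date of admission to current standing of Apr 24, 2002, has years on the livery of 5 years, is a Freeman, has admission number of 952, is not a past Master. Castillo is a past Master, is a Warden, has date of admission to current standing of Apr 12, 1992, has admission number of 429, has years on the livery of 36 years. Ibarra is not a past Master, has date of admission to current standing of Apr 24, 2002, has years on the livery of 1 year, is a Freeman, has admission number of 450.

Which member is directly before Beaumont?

By the first rule: Salazar, Mendoza, Beaumont and Castillo (each a past Master); then Ibarra, Chaudhari and Johansson (each not a past Master).
Among Salazar, Mendoza, Beaumont and Castillo, by date of admission to current standing (later first): Salazar and Mendoza (Feb 8, 1994) before Beaumont and Castillo (Apr 12, 1992).
Salazar and Mendoza are each Liveryman, so the next rule applies.
Among Salazar and Mendoza, by admission number (lower first): Salazar (122) before Mendoza (493).
Beaumont and Castillo are each Warden, so the next rule applies.
Among Beaumont and Castillo, by admission number (lower first): Beaumont (373) before Castillo (429).
Ibarra, Chaudhari and Johansson all have date of admission to current standing Apr 24, 2002, so the next rule applies.
Ibarra, Chaudhari and Johansson are each Freeman, so the next rule applies.
Among Ibarra, Chaudhari and Johansson, by admission number (lower first): Ibarra (450) before Chaudhari (862) before Johansson (952).
Order: Salazar, Mendoza, Beaumont, Castillo, Ibarra, Chaudhari, Johansson.

Mendoza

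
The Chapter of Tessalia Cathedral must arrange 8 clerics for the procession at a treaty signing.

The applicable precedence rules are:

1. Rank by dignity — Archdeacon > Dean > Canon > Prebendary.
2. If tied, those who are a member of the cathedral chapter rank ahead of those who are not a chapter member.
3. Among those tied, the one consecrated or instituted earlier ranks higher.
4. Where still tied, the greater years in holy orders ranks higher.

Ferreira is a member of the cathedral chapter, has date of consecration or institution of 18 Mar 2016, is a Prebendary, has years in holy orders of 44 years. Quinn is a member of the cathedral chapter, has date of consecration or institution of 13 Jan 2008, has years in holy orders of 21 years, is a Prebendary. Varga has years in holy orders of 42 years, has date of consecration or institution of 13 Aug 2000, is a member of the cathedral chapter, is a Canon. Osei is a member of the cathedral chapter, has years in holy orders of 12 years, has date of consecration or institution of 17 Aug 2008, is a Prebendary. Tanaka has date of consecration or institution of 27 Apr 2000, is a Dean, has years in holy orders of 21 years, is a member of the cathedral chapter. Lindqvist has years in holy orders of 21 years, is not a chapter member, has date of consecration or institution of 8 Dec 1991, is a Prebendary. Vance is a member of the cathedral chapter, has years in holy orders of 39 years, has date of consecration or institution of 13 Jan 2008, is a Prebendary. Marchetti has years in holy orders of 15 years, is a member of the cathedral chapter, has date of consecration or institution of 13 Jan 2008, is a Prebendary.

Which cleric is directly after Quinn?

Marchetti

By dignity: Tanaka (Dean); then Varga (Canon); then Vance, Quinn, Marchetti, Osei, Ferreira and Lindqvist (Prebendary).
Among Vance, Quinn, Marchetti, Osei, Ferreira and Lindqvist, a member of the cathedral chapter before not a chapter member: Vance, Quinn, Marchetti, Osei and Ferreira (a member of the cathedral chapter) before Lindqvist (not a chapter member).
Among Vance, Quinn, Marchetti, Osei and Ferreira, by date of consecration or institution (earlier first): Vance, Quinn and Marchetti (13 Jan 2008) before Osei (17 Aug 2008) before Ferreira (18 Mar 2016).
Among Vance, Quinn and Marchetti, by years in holy orders (higher first): Vance (39 years) before Quinn (21 years) before Marchetti (15 years).
Order: Tanaka, Varga, Vance, Quinn, Marchetti, Osei, Ferreira, Lindqvist.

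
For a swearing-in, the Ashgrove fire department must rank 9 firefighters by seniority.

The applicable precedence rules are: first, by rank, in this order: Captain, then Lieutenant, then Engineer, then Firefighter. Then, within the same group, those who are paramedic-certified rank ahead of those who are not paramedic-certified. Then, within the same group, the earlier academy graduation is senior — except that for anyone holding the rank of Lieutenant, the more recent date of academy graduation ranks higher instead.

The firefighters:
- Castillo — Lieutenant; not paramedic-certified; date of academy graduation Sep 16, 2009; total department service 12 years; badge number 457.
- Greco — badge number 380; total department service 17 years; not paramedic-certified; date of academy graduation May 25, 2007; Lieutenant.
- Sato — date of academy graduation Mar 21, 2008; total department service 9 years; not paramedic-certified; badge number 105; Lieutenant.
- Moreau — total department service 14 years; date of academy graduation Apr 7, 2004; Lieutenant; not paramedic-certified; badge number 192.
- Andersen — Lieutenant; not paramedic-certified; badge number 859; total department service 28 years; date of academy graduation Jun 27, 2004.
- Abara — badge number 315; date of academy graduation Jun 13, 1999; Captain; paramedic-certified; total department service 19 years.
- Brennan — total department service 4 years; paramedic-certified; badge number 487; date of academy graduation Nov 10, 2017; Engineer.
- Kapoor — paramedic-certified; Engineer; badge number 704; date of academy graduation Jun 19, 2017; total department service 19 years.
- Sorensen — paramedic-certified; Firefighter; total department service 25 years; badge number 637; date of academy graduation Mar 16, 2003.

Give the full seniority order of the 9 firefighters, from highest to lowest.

Abara, Castillo, Sato, Greco, Andersen, Moreau, Kapoor, Brennan, Sorensen

By rank: Abara (Captain); then Castillo, Sato, Greco, Andersen and Moreau (Lieutenant); then Kapoor and Brennan (Engineer); then Sorensen (Firefighter).
Castillo, Sato, Greco, Andersen and Moreau are each not paramedic-certified, so the next rule applies.
Among Castillo, Sato, Greco, Andersen and Moreau, by date of academy graduation (later first) (reversed rule for this group): Castillo (Sep 16, 2009) before Sato (Mar 21, 2008) before Greco (May 25, 2007) before Andersen (Jun 27, 2004) before Moreau (Apr 7, 2004).
Kapoor and Brennan are each paramedic-certified, so the next rule applies.
Among Kapoor and Brennan, by date of academy graduation (earlier first): Kapoor (Jun 19, 2017) before Brennan (Nov 10, 2017).
Full order: Abara, Castillo, Sato, Greco, Andersen, Moreau, Kapoor, Brennan, Sorensen.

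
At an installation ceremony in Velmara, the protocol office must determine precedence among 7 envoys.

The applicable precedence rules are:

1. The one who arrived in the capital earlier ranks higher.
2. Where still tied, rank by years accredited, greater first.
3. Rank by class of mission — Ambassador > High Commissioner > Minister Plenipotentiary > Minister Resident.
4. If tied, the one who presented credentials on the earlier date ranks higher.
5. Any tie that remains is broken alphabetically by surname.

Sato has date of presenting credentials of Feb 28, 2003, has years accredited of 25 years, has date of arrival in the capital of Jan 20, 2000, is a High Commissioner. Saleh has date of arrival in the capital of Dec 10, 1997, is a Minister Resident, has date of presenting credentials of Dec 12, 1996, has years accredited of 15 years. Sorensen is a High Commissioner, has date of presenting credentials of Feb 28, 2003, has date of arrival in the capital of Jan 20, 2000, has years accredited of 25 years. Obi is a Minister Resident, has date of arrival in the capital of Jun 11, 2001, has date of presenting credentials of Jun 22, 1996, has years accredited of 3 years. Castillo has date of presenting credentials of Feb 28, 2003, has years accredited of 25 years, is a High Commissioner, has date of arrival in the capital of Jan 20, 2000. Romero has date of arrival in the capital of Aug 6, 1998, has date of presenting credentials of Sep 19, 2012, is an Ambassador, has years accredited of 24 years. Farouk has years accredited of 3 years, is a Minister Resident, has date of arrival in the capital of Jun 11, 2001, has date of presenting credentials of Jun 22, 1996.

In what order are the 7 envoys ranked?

Saleh, Romero, Castillo, Sato, Sorensen, Farouk, Obi

By date of arrival in the capital (earlier first): Saleh (Dec 10, 1997); then Romero (Aug 6, 1998); then Castillo, Sato and Sorensen (each Jan 20, 2000); then Farouk and Obi (both Jun 11, 2001).
Castillo, Sato and Sorensen all have years accredited 25 years, so the next rule applies.
Castillo, Sato and Sorensen are each High Commissioner, so the next rule applies.
Castillo, Sato and Sorensen all have date of presenting credentials Feb 28, 2003, so the next rule applies.
Among Castillo, Sato and Sorensen, alphabetically by surname: Castillo before Sato before Sorensen.
Farouk and Obi both have years accredited 3 years, so the next rule applies.
Farouk and Obi are each Minister Resident, so the next rule applies.
Farouk and Obi both have date of presenting credentials Jun 22, 1996, so the next rule applies.
Among Farouk and Obi, alphabetically by surname: Farouk before Obi.
Full order: Saleh, Romero, Castillo, Sato, Sorensen, Farouk, Obi.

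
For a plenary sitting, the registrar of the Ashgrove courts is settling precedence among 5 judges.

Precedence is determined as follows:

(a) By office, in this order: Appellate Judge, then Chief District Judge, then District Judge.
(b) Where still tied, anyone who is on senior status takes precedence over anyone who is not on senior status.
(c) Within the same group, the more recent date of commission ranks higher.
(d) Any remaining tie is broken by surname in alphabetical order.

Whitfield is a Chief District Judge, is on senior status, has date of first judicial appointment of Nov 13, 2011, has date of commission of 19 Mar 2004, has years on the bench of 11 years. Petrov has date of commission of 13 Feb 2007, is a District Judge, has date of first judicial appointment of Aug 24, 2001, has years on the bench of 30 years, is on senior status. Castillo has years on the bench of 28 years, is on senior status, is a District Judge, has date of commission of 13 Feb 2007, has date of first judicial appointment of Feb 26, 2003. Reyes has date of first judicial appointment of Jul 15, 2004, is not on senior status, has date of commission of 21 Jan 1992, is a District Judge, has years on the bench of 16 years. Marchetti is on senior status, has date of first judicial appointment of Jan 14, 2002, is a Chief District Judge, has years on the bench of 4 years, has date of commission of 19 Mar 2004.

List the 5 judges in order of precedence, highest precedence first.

Marchetti, Whitfield, Castillo, Petrov, Reyes

By office: Marchetti and Whitfield (Chief District Judge); then Castillo, Petrov and Reyes (District Judge).
Marchetti and Whitfield are each on senior status, so the next rule applies.
Marchetti and Whitfield both have date of commission 19 Mar 2004, so the next rule applies.
Among Marchetti and Whitfield, alphabetically by surname: Marchetti before Whitfield.
Among Castillo, Petrov and Reyes, on senior status before not on senior status: Castillo and Petrov (on senior status) before Reyes (not on senior status).
Castillo and Petrov both have date of commission 13 Feb 2007, so the next rule applies.
Among Castillo and Petrov, alphabetically by surname: Castillo before Petrov.
Full order: Marchetti, Whitfield, Castillo, Petrov, Reyes.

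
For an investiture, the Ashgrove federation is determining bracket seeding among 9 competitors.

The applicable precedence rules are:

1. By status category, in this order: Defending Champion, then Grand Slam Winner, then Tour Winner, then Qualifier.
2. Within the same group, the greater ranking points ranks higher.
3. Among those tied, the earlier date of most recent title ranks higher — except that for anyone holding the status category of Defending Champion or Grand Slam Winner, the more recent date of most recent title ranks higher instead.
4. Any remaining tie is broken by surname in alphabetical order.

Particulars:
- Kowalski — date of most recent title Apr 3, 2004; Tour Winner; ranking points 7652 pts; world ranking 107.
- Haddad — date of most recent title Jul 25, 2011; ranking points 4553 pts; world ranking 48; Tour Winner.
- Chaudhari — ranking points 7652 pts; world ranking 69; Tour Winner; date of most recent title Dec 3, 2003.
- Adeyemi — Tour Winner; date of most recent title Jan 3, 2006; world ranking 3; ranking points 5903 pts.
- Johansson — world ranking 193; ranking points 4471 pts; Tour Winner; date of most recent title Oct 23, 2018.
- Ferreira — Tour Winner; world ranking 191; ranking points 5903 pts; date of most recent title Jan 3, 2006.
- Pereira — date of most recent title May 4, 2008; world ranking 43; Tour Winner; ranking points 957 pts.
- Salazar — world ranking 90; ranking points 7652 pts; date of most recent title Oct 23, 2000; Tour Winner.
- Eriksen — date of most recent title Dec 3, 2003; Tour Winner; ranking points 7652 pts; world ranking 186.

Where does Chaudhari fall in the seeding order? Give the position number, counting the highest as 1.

By status category: Salazar, Chaudhari, Eriksen, Kowalski, Adeyemi, Ferreira, Haddad, Johansson and Pereira (Tour Winner).
Among Salazar, Chaudhari, Eriksen, Kowalski, Adeyemi, Ferreira, Haddad, Johansson and Pereira, by ranking points (higher first): Salazar, Chaudhari, Eriksen and Kowalski (7652 pts) before Adeyemi and Ferreira (5903 pts) before Haddad (4553 pts) before Johansson (4471 pts) before Pereira (957 pts).
Among Salazar, Chaudhari, Eriksen and Kowalski, by date of most recent title (earlier first): Salazar (Oct 23, 2000) before Chaudhari and Eriksen (Dec 3, 2003) before Kowalski (Apr 3, 2004).
Among Chaudhari and Eriksen, alphabetically by surname: Chaudhari before Eriksen.
Adeyemi and Ferreira both have date of most recent title Jan 3, 2006, so the next rule applies.
Among Adeyemi and Ferreira, alphabetically by surname: Adeyemi before Ferreira.
Order: Salazar, Chaudhari, Eriksen, Kowalski, Adeyemi, Ferreira, Haddad, Johansson, Pereira. So position 2.

2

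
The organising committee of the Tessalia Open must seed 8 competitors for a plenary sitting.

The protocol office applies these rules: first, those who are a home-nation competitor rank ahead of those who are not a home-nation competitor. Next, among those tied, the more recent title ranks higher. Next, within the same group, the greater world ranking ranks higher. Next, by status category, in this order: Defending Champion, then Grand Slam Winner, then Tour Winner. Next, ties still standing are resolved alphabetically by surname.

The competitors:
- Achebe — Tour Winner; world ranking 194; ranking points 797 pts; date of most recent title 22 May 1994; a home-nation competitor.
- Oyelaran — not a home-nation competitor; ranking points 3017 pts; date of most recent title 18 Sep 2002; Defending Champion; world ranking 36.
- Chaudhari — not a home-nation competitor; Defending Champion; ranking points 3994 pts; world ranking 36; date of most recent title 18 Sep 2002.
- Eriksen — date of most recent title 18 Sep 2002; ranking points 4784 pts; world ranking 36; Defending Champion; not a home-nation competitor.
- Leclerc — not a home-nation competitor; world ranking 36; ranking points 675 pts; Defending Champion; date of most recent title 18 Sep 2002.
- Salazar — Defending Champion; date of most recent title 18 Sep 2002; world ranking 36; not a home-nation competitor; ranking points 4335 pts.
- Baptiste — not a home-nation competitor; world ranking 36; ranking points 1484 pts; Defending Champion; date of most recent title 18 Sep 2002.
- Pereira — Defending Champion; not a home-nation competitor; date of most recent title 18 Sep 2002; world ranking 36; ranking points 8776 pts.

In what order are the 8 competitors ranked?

By the first rule: Achebe (a home-nation competitor); then Baptiste, Chaudhari, Eriksen, Leclerc, Oyelaran, Pereira and Salazar (each not a home-nation competitor).
Baptiste, Chaudhari, Eriksen, Leclerc, Oyelaran, Pereira and Salazar all have date of most recent title 18 Sep 2002, so the next rule applies.
Baptiste, Chaudhari, Eriksen, Leclerc, Oyelaran, Pereira and Salazar all have world ranking 36, so the next rule applies.
Baptiste, Chaudhari, Eriksen, Leclerc, Oyelaran, Pereira and Salazar are each Defending Champion, so the next rule applies.
Among Baptiste, Chaudhari, Eriksen, Leclerc, Oyelaran, Pereira and Salazar, alphabetically by surname: Baptiste before Chaudhari before Eriksen before Leclerc before Oyelaran before Pereira before Salazar.
Full order: Achebe, Baptiste, Chaudhari, Eriksen, Leclerc, Oyelaran, Pereira, Salazar.

Achebe, Baptiste, Chaudhari, Eriksen, Leclerc, Oyelaran, Pereira, Salazar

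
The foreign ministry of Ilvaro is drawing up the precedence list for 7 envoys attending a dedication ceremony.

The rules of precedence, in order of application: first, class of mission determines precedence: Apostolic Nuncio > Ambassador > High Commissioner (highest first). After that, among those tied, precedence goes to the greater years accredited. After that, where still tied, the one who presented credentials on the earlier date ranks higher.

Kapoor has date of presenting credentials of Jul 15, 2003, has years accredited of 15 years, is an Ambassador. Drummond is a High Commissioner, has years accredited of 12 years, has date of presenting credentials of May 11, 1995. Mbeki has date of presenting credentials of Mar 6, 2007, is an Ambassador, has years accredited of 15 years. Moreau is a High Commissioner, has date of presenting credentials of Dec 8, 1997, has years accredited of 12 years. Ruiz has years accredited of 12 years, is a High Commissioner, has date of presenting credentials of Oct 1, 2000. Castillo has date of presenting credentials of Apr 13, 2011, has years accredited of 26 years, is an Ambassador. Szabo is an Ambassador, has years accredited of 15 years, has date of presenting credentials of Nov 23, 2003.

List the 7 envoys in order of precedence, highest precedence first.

By class of mission: Castillo, Kapoor, Szabo and Mbeki (Ambassador); then Drummond, Moreau and Ruiz (High Commissioner).
Among Castillo, Kapoor, Szabo and Mbeki, by years accredited (higher first): Castillo (26 years) before Kapoor, Szabo and Mbeki (15 years).
Among Kapoor, Szabo and Mbeki, by date of presenting credentials (earlier first): Kapoor (Jul 15, 2003) before Szabo (Nov 23, 2003) before Mbeki (Mar 6, 2007).
Drummond, Moreau and Ruiz all have years accredited 12 years, so the next rule applies.
Among Drummond, Moreau and Ruiz, by date of presenting credentials (earlier first): Drummond (May 11, 1995) before Moreau (Dec 8, 1997) before Ruiz (Oct 1, 2000).
Full order: Castillo, Kapoor, Szabo, Mbeki, Drummond, Moreau, Ruiz.

Castillo, Kapoor, Szabo, Mbeki, Drummond, Moreau, Ruiz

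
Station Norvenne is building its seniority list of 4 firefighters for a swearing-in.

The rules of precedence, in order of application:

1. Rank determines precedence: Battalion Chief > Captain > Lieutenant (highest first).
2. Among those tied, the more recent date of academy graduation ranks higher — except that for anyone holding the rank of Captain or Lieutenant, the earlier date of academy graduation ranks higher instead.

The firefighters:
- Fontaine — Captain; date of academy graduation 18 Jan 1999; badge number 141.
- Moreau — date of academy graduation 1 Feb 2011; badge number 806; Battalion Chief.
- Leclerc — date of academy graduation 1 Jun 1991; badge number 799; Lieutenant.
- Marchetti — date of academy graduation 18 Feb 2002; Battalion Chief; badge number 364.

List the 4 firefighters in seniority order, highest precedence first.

Moreau, Marchetti, Fontaine, Leclerc

By rank: Moreau and Marchetti (Battalion Chief); then Fontaine (Captain); then Leclerc (Lieutenant).
Among Moreau and Marchetti, by date of academy graduation (later first): Moreau (1 Feb 2011) before Marchetti (18 Feb 2002).
Full order: Moreau, Marchetti, Fontaine, Leclerc.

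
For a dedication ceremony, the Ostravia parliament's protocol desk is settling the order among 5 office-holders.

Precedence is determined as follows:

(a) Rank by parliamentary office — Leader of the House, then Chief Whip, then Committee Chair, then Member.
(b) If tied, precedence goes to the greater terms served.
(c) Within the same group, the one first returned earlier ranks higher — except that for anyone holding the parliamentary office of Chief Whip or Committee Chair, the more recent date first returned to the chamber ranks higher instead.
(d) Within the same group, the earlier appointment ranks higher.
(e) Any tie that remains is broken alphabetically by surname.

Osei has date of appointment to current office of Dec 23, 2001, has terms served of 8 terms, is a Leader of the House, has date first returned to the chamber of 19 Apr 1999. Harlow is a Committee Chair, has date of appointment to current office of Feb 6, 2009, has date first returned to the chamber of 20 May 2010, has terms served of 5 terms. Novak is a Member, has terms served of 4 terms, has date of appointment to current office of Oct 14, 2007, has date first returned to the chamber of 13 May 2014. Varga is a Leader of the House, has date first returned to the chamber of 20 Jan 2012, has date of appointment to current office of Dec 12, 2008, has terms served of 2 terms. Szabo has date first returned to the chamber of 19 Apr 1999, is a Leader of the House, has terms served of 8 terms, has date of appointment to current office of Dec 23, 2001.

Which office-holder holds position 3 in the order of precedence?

Varga

By parliamentary office: Osei, Szabo and Varga (Leader of the House); then Harlow (Committee Chair); then Novak (Member).
Among Osei, Szabo and Varga, by terms served (higher first): Osei and Szabo (8 terms) before Varga (2 terms).
Osei and Szabo both have date first returned to the chamber 19 Apr 1999, so the next rule applies.
Osei and Szabo both have date of appointment to current office Dec 23, 2001, so the next rule applies.
Among Osei and Szabo, alphabetically by surname: Osei before Szabo.
Order: Osei, Szabo, Varga, Harlow, Novak.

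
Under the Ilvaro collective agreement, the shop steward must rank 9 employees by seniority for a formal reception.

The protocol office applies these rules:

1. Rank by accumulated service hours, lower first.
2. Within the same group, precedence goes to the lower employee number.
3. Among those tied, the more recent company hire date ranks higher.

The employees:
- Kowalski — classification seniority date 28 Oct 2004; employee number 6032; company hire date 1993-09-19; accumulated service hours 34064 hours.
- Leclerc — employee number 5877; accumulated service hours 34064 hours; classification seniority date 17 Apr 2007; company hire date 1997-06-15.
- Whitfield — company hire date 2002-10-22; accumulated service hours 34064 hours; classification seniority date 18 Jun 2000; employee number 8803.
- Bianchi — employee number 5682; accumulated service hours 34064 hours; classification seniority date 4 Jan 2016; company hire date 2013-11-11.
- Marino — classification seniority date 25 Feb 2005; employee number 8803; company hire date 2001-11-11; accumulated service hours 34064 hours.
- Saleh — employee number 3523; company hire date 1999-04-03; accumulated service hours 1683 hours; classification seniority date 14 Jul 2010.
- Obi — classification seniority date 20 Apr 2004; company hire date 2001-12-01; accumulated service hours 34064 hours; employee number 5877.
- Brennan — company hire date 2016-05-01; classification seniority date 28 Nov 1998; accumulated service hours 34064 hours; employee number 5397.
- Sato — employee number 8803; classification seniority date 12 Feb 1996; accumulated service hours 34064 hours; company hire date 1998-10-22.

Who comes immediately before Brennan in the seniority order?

By accumulated service hours (lower first): Saleh (1683 hours); then Brennan, Bianchi, Obi, Leclerc, Kowalski, Whitfield, Marino and Sato (each 34064 hours).
Among Brennan, Bianchi, Obi, Leclerc, Kowalski, Whitfield, Marino and Sato, by employee number (lower first): Brennan (5397) before Bianchi (5682) before Obi and Leclerc (5877) before Kowalski (6032) before Whitfield, Marino and Sato (8803).
Among Obi and Leclerc, by company hire date (later first): Obi (2001-12-01) before Leclerc (1997-06-15).
Among Whitfield, Marino and Sato, by company hire date (later first): Whitfield (2002-10-22) before Marino (2001-11-11) before Sato (1998-10-22).
Order: Saleh, Brennan, Bianchi, Obi, Leclerc, Kowalski, Whitfield, Marino, Sato.

Saleh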